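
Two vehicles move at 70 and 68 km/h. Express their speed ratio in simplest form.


Ratio = 70:68
GCD = 2
Simplified = 35:34
Time ratio (same distance) = 34:35
Speed ratio = 35:34

35:34


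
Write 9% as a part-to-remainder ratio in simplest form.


9% means 9 parts out of 100; remainder = 91
Part : remainder = 9:91
GCD = 1
= 9:91

9:91


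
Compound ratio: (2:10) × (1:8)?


Compound ratio = (2×1) : (10×8)
= 2:80
GCD = 2
= 1:40

1:40


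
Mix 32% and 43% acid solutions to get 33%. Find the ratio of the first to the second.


Let x parts of 32% mix with y parts of 43%.
32x + 43y = 33(x + y)
32x + 43y = 33x + 33y
x(32 - 33) = y(33 - 43)
x/y = (43 - 33)/(33 - 32) = 10/1
Simplify: 10:1
= 10:1

10:1


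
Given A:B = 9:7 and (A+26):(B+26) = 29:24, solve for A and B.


Let A = 9k, B = 7k.
(9k + 26) / (7k + 26) = 29/24
Cross-multiply: 24(9k + 26) = 29(7k + 26)
216k + 624 = 203k + 754
216k - 203k = 754 - 624
13k = 130
k = 130/13 = 10
A = 9×10 = 90, B = 7×10 = 70
= A = 90, B = 70

A = 90, B = 70


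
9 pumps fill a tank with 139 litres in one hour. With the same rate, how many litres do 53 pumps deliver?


Direct proportion: y/x = constant
k = 139/9 ≈ 15.4444
y₂ = k × 53 = 139 × 53 / 9 = 7367/9
≈ 818.56

818.56


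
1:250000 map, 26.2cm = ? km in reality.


Real distance = map distance × scale
= 26.2cm × 250000
= 6550000 cm = 65500.0 m
= 65.500 km

65.500 km


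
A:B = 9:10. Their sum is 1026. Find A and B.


Let A = 9k, B = 10k.
9k + 10k = 1026
19k = 1026 → k = 1026/19 = 54
A = 9×54 = 486, B = 10×54 = 540
= A = 486, B = 540

A = 486, B = 540


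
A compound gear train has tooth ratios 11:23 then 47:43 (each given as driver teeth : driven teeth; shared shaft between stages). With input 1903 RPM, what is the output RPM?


Stage 1: RPM_B = RPM_A × t_A/t_B = 1903 × 11/23 = 20933/23 ≈ 910.13
B and C share a shaft → RPM_C = RPM_B
Stage 2: RPM_D = RPM_C × t_C/t_D = RPM_A × (t_A×t_C)/(t_B×t_D)
Overall ratio = (11×47)/(23×43) = 517/989
RPM_D = 1903 × 517/989 = 983851/989
≈ 994.79 RPM

994.79 RPM


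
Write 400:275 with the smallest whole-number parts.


GCD(400, 275) = 25
400/25 : 275/25
= 16:11

16:11


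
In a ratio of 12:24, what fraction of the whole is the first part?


Total parts = 12 + 24 = 36
First part: 12/36 = 1/3
= 1/3

1/3


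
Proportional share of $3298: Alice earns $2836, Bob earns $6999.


Total income = 2836 + 6999 = $9835
Alice: $3298 × 2836/9835 = $951.00
Bob: $3298 × 6999/9835 = $2347.00
= Alice: $951.00, Bob: $2347.00

Alice: $951.00, Bob: $2347.00


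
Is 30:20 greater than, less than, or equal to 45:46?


30/20 = 1.5000
45/46 = 0.9783
1.5000 > 0.9783, so 30:20 is greater
= greater than

greater than


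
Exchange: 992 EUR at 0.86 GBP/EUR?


Amount × rate = 992 × 0.86
= 853.12 GBP

853.12 GBP


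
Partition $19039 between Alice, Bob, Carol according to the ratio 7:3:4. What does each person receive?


Total parts = 7 + 3 + 4 = 14
Alice: 19039 × 7/14 = 9519.50
Bob: 19039 × 3/14 = 4079.79
Carol: 19039 × 4/14 = 5439.71
= Alice: $9519.50, Bob: $4079.79, Carol: $5439.71

Alice: $9519.50, Bob: $4079.79, Carol: $5439.71


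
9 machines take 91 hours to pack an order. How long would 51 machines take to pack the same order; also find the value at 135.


Inverse proportion: x × y = constant
k = 9 × 91 = 819
At x=51: k/51 = 16.06
At x=135: k/135 = 6.07
= 16.06 and 6.07

16.06 and 6.07


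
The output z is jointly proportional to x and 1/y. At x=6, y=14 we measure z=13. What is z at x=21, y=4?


z = k·x/y
Solve for k using the known point: k = z·y/x = 13×14/6 = 182/6 ≈ 30.3333
Now evaluate at x=21, y=4:
z = k × 21 / 4 = (182 × 21) / (6 × 4) = 3822/24
= 159.2500

159.2500


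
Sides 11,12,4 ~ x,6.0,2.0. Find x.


Scale factor = 6.0/12 = 0.5
Missing side = 11 × 0.5
= 5.5

5.5


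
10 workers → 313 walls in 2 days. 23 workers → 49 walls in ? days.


Days ∝ work / workers, so d₂ = d₁ × (m₁/m₂) × (w₂/w₁)
Workers factor (inverse): 10/23 ≈ 0.4348
Work factor (direct): 49/313 ≈ 0.1565
d₂ = 2 × 10/23 × 49/313 = (2 × 10 × 49) / (23 × 313) = 980/7199
≈ 0.14 days

0.14 days


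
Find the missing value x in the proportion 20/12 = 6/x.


Cross multiply: 20 × x = 12 × 6
20x = 72
x = 72 / 20
= 3.60

3.60


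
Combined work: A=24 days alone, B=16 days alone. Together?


Rate of A = 1/24 per day
Rate of B = 1/16 per day
Combined rate = 1/24 + 1/16 = 40/384 ≈ 0.1042 per day
Days = 1 / combined rate = 384/40
= 9.60 days

9.60 days


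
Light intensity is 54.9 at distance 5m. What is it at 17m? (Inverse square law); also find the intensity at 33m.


I₁d₁² = I₂d₂²
I at 17m = 54.9 × (5/17)² = 54.9 × 25/289 = 1372.5/289 ≈ 4.7491
I at 33m = 54.9 × (5/33)² = 54.9 × 25/1089 = 1372.5/1089 ≈ 1.2603
= 4.7491 and 1.2603

4.7491 and 1.2603


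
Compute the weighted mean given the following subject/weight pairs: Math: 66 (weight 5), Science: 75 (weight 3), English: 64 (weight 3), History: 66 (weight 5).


Numerator = 66×5 + 75×3 + 64×3 + 66×5
= 330 + 225 + 192 + 330
= 1077
Total weight = 16
Weighted avg = 1077/16
= 67.31

67.31


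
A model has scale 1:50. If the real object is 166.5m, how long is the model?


Model size = real / scale
= 166.5 / 50
= 3.3300 m

3.3300 m


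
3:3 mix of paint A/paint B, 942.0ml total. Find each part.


Total parts = 3 + 3 = 6
paint A: 942.0 × 3/6 = 471.0ml
paint B: 942.0 × 3/6 = 471.0ml
= 471.0ml and 471.0ml

471.0ml and 471.0ml


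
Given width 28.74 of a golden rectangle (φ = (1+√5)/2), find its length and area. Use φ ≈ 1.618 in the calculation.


φ = (1 + √5) / 2 ≈ 1.618
Length = width × φ = 28.74 × 1.618 = 46.50132
≈ 46.50
Area = width × length = 28.74 × 46.50132 = 1336.4479368 ≈ 1336.45
= Length: 46.50, Area: 1336.45

Length: 46.50, Area: 1336.45


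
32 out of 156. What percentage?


Percentage = (part / whole) × 100
= (32 / 156) × 100
≈ 20.51%

20.51%


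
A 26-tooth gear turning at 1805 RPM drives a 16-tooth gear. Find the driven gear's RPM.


Gear ratio = 26:16 = 13:8
RPM_B = RPM_A × (teeth_A / teeth_B)
= 1805 × (26/16)
= 2933.1 RPM

2933.1 RPM


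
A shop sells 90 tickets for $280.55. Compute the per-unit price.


Unit rate = total / quantity
= 280.55 / 90
= $3.12 per unit

$3.12 per unit


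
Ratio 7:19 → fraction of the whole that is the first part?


Total parts = 7 + 19 = 26
First part: 7/26 = 7/26
= 7/26

7/26


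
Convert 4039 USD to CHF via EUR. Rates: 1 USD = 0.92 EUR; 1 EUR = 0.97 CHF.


Step 1: 4039 USD × 0.92 = 3715.88 EUR
Step 2: 3715.88 EUR × 0.97 = 3604.40 CHF
Implied rate USD→CHF = 0.92 × 0.97 = 0.8924
= 3604.40 CHF

3604.40 CHF


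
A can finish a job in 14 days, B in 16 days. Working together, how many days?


Rate of A = 1/14 per day
Rate of B = 1/16 per day
Combined rate = 1/14 + 1/16 = 30/224 ≈ 0.1339 per day
Days = 1 / combined rate = 224/30
≈ 7.47 days

7.47 days


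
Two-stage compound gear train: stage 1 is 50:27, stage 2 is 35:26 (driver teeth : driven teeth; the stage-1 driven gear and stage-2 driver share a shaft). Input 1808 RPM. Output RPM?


Stage 1: RPM_B = RPM_A × t_A/t_B = 1808 × 50/27 = 90400/27 ≈ 3348.15
B and C share a shaft → RPM_C = RPM_B
Stage 2: RPM_D = RPM_C × t_C/t_D = RPM_A × (t_A×t_C)/(t_B×t_D)
Overall ratio = (50×35)/(27×26) = 1750/702
RPM_D = 1808 × 1750/702 = 3164000/702
≈ 4507.12 RPM

4507.12 RPM


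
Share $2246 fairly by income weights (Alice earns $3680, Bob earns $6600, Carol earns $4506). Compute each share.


Total income = 3680 + 6600 + 4506 = $14786
Alice: $2246 × 3680/14786 = $558.99
Bob: $2246 × 6600/14786 = $1002.54
Carol: $2246 × 4506/14786 = $684.46
= Alice: $558.99, Bob: $1002.54, Carol: $684.46

Alice: $558.99, Bob: $1002.54, Carol: $684.46


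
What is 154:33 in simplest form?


GCD(154, 33) = 11
154/11 : 33/11
= 14:3

14:3


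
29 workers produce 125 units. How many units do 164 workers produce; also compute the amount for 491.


Direct proportion: y/x = constant
k = 125/29 ≈ 4.3103
y at x=164: k × 164 = 125 × 164 / 29 = 20500/29 ≈ 706.90
y at x=491: k × 491 = 125 × 491 / 29 = 61375/29 ≈ 2116.38
= 706.90 and 2116.38

706.90 and 2116.38


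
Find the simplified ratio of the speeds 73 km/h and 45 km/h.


Ratio = 73:45
GCD = 1
Simplified = 73:45
Time ratio (same distance) = 45:73
Speed ratio = 73:45

73:45


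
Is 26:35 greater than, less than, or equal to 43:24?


26/35 = 0.7429
43/24 = 1.7917
0.7429 < 1.7917, so 26:35 is less
= less than

less than


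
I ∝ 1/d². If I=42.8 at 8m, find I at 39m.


I₁d₁² = I₂d₂²
I₂ = I₁ × (d₁/d₂)²
= 42.8 × (8/39)²
= 42.8 × 64/1521
= 2739.2/1521
≈ 1.8009

1.8009


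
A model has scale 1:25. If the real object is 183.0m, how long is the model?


Model size = real / scale
= 183.0 / 25
= 7.3200 m

7.3200 m


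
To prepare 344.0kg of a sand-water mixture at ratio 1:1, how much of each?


Total parts = 1 + 1 = 2
sand: 344.0 × 1/2 = 172.0kg
water: 344.0 × 1/2 = 172.0kg
= 172.0kg and 172.0kg

172.0kg and 172.0kg


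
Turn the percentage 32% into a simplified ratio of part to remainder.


32% means 32 parts out of 100; remainder = 68
Part : remainder = 32:68
GCD = 4
= 8:17

8:17


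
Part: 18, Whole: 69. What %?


Percentage = (part / whole) × 100
= (18 / 69) × 100
≈ 26.09%

26.09%


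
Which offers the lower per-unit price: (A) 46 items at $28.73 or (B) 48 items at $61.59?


Deal A: $28.73/46 = $0.6246/unit
Deal B: $61.59/48 = $1.2831/unit
A is cheaper per unit
= Deal A

Deal A


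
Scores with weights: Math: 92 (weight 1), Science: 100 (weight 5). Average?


Numerator = 92×1 + 100×5
= 92 + 500
= 592
Total weight = 6
Weighted avg = 592/6
= 98.67

98.67


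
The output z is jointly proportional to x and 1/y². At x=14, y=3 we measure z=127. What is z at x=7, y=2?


z = k·x/y²
Solve for k using the known point: k = z·y²/x = 127×9/14 = 1143/14 ≈ 81.6429
Now evaluate at x=7, y=2:
z = k × 7 / 4 = (1143 × 7) / (14 × 4) = 8001/56
= 142.8750

142.8750


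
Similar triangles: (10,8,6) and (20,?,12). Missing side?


Scale factor = 20/10 = 2
Missing side = 8 × 2
= 16.0

16.0


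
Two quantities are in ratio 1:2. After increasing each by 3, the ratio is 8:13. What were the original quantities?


Let A = 1k, B = 2k.
(1k + 3) / (2k + 3) = 8/13
Cross-multiply: 13(1k + 3) = 8(2k + 3)
13k + 39 = 16k + 24
13k - 16k = 24 - 39
-3k = -15
k = -15/-3 = 5
A = 1×5 = 5, B = 2×5 = 10
= A = 5, B = 10

A = 5, B = 10


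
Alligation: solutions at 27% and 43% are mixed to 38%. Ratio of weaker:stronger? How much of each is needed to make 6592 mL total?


Let x parts of 27% mix with y parts of 43%.
27x + 43y = 38(x + y)
27x + 43y = 38x + 38y
x(27 - 38) = y(38 - 43)
x/y = (43 - 38)/(38 - 27) = 5/11
Simplify: 5:11
Total parts = 16; one part = 6592/16 = 412.00 mL
27% solution: 5×412.00 = 2060.00 mL
43% solution: 11×412.00 = 4532.00 mL
= ratio 5:11; 2060.00 mL and 4532.00 mL

ratio 5:11; 2060.00 mL and 4532.00 mL


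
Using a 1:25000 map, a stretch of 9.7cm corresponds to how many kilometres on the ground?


Real distance = map distance × scale
= 9.7cm × 25000
= 242500 cm = 2425.0 m
= 2.425 km

2.425 km


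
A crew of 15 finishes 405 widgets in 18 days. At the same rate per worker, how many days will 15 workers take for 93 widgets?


Days ∝ work / workers, so d₂ = d₁ × (m₁/m₂) × (w₂/w₁)
Workers factor (inverse): 15/15 = 1.0000
Work factor (direct): 93/405 ≈ 0.2296
d₂ = 18 × 15/15 × 93/405 = (18 × 15 × 93) / (15 × 405) = 25110/6075
≈ 4.13 days

4.13 days


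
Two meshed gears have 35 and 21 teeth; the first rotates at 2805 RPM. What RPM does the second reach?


Gear ratio = 35:21 = 5:3
RPM_B = RPM_A × (teeth_A / teeth_B)
= 2805 × (35/21)
= 4675.0 RPM

4675.0 RPM


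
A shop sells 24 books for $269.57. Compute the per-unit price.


Unit rate = total / quantity
= 269.57 / 24
= $11.23 per unit

$11.23 per unit


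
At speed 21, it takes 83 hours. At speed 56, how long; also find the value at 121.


Inverse proportion: x × y = constant
k = 21 × 83 = 1743
At x=56: k/56 = 31.13
At x=121: k/121 = 14.40
= 31.13 and 14.40

31.13 and 14.40


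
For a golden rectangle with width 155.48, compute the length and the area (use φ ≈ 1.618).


φ = (1 + √5) / 2 ≈ 1.618
Length = width × φ = 155.48 × 1.618 = 251.56664
≈ 251.57
Area = width × length = 155.48 × 251.56664 = 39113.5811872 ≈ 39113.58
= Length: 251.57, Area: 39113.58

Length: 251.57, Area: 39113.58


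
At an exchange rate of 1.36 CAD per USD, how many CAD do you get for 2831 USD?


Amount × rate = 2831 × 1.36
= 3850.16 CAD

3850.16 CAD


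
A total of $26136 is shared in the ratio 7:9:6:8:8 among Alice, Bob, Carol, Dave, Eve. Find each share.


Total parts = 7 + 9 + 6 + 8 + 8 = 38
Alice: 26136 × 7/38 = 4814.53
Bob: 26136 × 9/38 = 6190.11
Carol: 26136 × 6/38 = 4126.74
Dave: 26136 × 8/38 = 5502.32
Eve: 26136 × 8/38 = 5502.32
= Alice: $4814.53, Bob: $6190.11, Carol: $4126.74, Dave: $5502.32, Eve: $5502.32

Alice: $4814.53, Bob: $6190.11, Carol: $4126.74, Dave: $5502.32, Eve: $5502.32


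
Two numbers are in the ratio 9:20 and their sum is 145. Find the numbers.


Let A = 9k, B = 20k.
9k + 20k = 145
29k = 145 → k = 145/29 = 5
A = 9×5 = 45, B = 20×5 = 100
= A = 45, B = 100

A = 45, B = 100


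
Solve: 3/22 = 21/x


Cross multiply: 3 × x = 22 × 21
3x = 462
x = 462 / 3
= 154.00

154.00


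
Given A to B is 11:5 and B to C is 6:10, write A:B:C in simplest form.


Match B: multiply A:B by 6 → 66:30
Multiply B:C by 5 → 30:50
Combined: 66:30:50
GCD = 2
= 33:15:25

33:15:25


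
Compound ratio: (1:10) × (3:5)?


Compound ratio = (1×3) : (10×5)
= 3:50
GCD = 1
= 3:50

3:50


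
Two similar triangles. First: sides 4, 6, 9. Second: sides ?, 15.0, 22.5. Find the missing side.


Scale factor = 15.0/6 = 2.5
Missing side = 4 × 2.5
= 10.0

10.0


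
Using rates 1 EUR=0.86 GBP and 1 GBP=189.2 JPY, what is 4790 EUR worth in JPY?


Step 1: 4790 EUR × 0.86 = 4119.40 GBP
Step 2: 4119.40 GBP × 189.2 = 779390.48 JPY
Implied rate EUR→JPY = 0.86 × 189.2 = 162.7120
= 779390.48 JPY

779390.48 JPY


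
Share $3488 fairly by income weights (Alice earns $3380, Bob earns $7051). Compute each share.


Total income = 3380 + 7051 = $10431
Alice: $3488 × 3380/10431 = $1130.23
Bob: $3488 × 7051/10431 = $2357.77
= Alice: $1130.23, Bob: $2357.77

Alice: $1130.23, Bob: $2357.77


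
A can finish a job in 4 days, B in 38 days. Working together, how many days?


Rate of A = 1/4 per day
Rate of B = 1/38 per day
Combined rate = 1/4 + 1/38 = 42/152 ≈ 0.2763 per day
Days = 1 / combined rate = 152/42
≈ 3.62 days

3.62 days


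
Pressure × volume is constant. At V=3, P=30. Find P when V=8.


Inverse proportion: x × y = constant
k = 3 × 30 = 90
y₂ = k / 8 = 90 / 8
= 11.25

11.25


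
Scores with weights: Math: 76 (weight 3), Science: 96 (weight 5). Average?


Numerator = 76×3 + 96×5
= 228 + 480
= 708
Total weight = 8
Weighted avg = 708/8
= 88.50

88.50


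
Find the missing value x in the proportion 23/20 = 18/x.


Cross multiply: 23 × x = 20 × 18
23x = 360
x = 360 / 23
= 15.65

15.65


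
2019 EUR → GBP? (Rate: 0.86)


Amount × rate = 2019 × 0.86
= 1736.34 GBP

1736.34 GBP


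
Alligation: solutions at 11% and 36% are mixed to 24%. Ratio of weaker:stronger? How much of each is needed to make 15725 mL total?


Let x parts of 11% mix with y parts of 36%.
11x + 36y = 24(x + y)
11x + 36y = 24x + 24y
x(11 - 24) = y(24 - 36)
x/y = (36 - 24)/(24 - 11) = 12/13
Simplify: 12:13
Total parts = 25; one part = 15725/25 = 629.00 mL
11% solution: 12×629.00 = 7548.00 mL
36% solution: 13×629.00 = 8177.00 mL
= ratio 12:13; 7548.00 mL and 8177.00 mL

ratio 12:13; 7548.00 mL and 8177.00 mL


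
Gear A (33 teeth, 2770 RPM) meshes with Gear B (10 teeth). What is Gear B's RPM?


Gear ratio = 33:10 = 33:10
RPM_B = RPM_A × (teeth_A / teeth_B)
= 2770 × (33/10)
= 9141.0 RPM

9141.0 RPM


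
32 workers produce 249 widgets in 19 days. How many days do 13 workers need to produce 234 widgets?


Days ∝ work / workers, so d₂ = d₁ × (m₁/m₂) × (w₂/w₁)
Workers factor (inverse): 32/13 ≈ 2.4615
Work factor (direct): 234/249 ≈ 0.9398
d₂ = 19 × 32/13 × 234/249 = (19 × 32 × 234) / (13 × 249) = 142272/3237
≈ 43.95 days

43.95 days


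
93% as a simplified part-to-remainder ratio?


93% means 93 parts out of 100; remainder = 7
Part : remainder = 93:7
GCD = 1
= 93:7

93:7


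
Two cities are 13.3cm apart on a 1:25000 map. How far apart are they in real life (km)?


Real distance = map distance × scale
= 13.3cm × 25000
= 332500 cm = 3325.0 m
= 3.325 km

3.325 km


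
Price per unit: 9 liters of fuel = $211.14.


Unit rate = total / quantity
= 211.14 / 9
= $23.46 per unit

$23.46 per unit


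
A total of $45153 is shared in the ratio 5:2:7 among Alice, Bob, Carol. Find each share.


Total parts = 5 + 2 + 7 = 14
Alice: 45153 × 5/14 = 16126.07
Bob: 45153 × 2/14 = 6450.43
Carol: 45153 × 7/14 = 22576.50
= Alice: $16126.07, Bob: $6450.43, Carol: $22576.50

Alice: $16126.07, Bob: $6450.43, Carol: $22576.50


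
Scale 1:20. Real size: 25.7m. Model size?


Model size = real / scale
= 25.7 / 20
= 1.2850 m

1.2850 m


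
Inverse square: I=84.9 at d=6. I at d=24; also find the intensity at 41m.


I₁d₁² = I₂d₂²
I at 24m = 84.9 × (6/24)² = 84.9 × 36/576 = 3056.4/576 ≈ 5.3063
I at 41m = 84.9 × (6/41)² = 84.9 × 36/1681 = 3056.4/1681 ≈ 1.8182
= 5.3063 and 1.8182

5.3063 and 1.8182


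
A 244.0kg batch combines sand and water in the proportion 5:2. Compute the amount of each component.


Total parts = 5 + 2 = 7
sand: 244.0 × 5/7 = 174.3kg
water: 244.0 × 2/7 = 69.7kg
= 174.3kg and 69.7kg

174.3kg and 69.7kg


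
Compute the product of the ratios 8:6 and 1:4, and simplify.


Compound ratio = (8×1) : (6×4)
= 8:24
GCD = 8
= 1:3

1:3


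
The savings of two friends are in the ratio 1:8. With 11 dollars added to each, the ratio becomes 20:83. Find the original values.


Let A = 1k, B = 8k.
(1k + 11) / (8k + 11) = 20/83
Cross-multiply: 83(1k + 11) = 20(8k + 11)
83k + 913 = 160k + 220
83k - 160k = 220 - 913
-77k = -693
k = -693/-77 = 9
A = 1×9 = 9, B = 8×9 = 72
= A = 9, B = 72

A = 9, B = 72


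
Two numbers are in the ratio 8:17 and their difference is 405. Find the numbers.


Let A = 8k, B = 17k.
17k - 8k = 405
9k = 405 → k = 405/9 = 45
A = 8×45 = 360, B = 17×45 = 765
= A = 360, B = 765

A = 360, B = 765


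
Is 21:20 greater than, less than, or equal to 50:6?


21/20 = 1.0500
50/6 = 8.3333
1.0500 < 8.3333, so 21:20 is less
= less than

less than


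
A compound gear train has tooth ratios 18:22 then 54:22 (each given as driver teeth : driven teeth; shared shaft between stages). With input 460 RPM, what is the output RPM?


Stage 1: RPM_B = RPM_A × t_A/t_B = 460 × 18/22 = 8280/22 ≈ 376.36
B and C share a shaft → RPM_C = RPM_B
Stage 2: RPM_D = RPM_C × t_C/t_D = RPM_A × (t_A×t_C)/(t_B×t_D)
Overall ratio = (18×54)/(22×22) = 972/484
RPM_D = 460 × 972/484 = 447120/484
≈ 923.80 RPM

923.80 RPM


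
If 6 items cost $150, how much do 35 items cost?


Direct proportion: y/x = constant
k = 150/6 = 25.0000
y₂ = k × 35 = 150 × 35 / 6 = 5250/6
= 875.00

875.00


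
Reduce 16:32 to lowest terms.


GCD(16, 32) = 16
16/16 : 32/16
= 1:2

1:2


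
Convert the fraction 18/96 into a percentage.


Percentage = (part / whole) × 100
= (18 / 96) × 100
= 18.75%

18.75%


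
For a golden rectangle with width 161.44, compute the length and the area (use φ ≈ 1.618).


φ = (1 + √5) / 2 ≈ 1.618
Length = width × φ = 161.44 × 1.618 = 261.20992
≈ 261.21
Area = width × length = 161.44 × 261.20992 = 42169.7294848 ≈ 42169.73
= Length: 261.21, Area: 42169.73

Length: 261.21, Area: 42169.73


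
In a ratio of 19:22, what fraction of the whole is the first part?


Total parts = 19 + 22 = 41
First part: 19/41 = 19/41
= 19/41

19/41


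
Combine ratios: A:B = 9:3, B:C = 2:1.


Match B: multiply A:B by 2 → 18:6
Multiply B:C by 3 → 6:3
Combined: 18:6:3
GCD = 3
= 6:2:1

6:2:1


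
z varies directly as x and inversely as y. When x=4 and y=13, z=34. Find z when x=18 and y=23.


z = k·x/y
Solve for k using the known point: k = z·y/x = 34×13/4 = 442/4 = 110.5000
Now evaluate at x=18, y=23:
z = k × 18 / 23 = (442 × 18) / (4 × 23) = 7956/92
≈ 86.4783

86.4783


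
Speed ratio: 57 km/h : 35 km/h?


Ratio = 57:35
GCD = 1
Simplified = 57:35
Time ratio (same distance) = 35:57
Speed ratio = 57:35

57:35


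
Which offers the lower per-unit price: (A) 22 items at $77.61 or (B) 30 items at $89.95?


Deal A: $77.61/22 = $3.5277/unit
Deal B: $89.95/30 = $2.9983/unit
B is cheaper per unit
= Deal B

Deal B


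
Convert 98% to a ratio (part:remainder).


98% means 98 parts out of 100; remainder = 2
Part : remainder = 98:2
GCD = 2
= 49:1

49:1


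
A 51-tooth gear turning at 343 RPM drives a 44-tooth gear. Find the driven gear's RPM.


Gear ratio = 51:44 = 51:44
RPM_B = RPM_A × (teeth_A / teeth_B)
= 343 × (51/44)
= 397.6 RPM

397.6 RPM


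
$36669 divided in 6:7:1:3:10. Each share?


Total parts = 6 + 7 + 1 + 3 + 10 = 27
Part 1: 36669 × 6/27 = 8148.67
Part 2: 36669 × 7/27 = 9506.78
Part 3: 36669 × 1/27 = 1358.11
Part 4: 36669 × 3/27 = 4074.33
Part 5: 36669 × 10/27 = 13581.11
= Part 1: $8148.67, Part 2: $9506.78, Part 3: $1358.11, Part 4: $4074.33, Part 5: $13581.11

Part 1: $8148.67, Part 2: $9506.78, Part 3: $1358.11, Part 4: $4074.33, Part 5: $13581.11


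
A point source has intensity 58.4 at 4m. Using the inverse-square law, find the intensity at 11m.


I₁d₁² = I₂d₂²
I₂ = I₁ × (d₁/d₂)²
= 58.4 × (4/11)²
= 58.4 × 16/121
= 934.4/121
≈ 7.7223

7.7223


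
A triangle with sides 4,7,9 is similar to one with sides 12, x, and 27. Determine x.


Scale factor = 12/4 = 3
Missing side = 7 × 3
= 21.0

21.0


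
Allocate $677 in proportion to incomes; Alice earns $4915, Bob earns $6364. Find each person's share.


Total income = 4915 + 6364 = $11279
Alice: $677 × 4915/11279 = $295.01
Bob: $677 × 6364/11279 = $381.99
= Alice: $295.01, Bob: $381.99

Alice: $295.01, Bob: $381.99


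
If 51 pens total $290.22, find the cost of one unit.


Unit rate = total / quantity
= 290.22 / 51
= $5.69 per unit

$5.69 per unit


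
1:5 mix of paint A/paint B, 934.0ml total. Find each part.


Total parts = 1 + 5 = 6
paint A: 934.0 × 1/6 = 155.7ml
paint B: 934.0 × 5/6 = 778.3ml
= 155.7ml and 778.3ml

155.7ml and 778.3ml


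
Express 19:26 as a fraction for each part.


Total parts = 19 + 26 = 45
First part: 19/45 = 19/45
Second part: 26/45 = 26/45
= 19/45 and 26/45

19/45 and 26/45


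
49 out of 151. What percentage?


Percentage = (part / whole) × 100
= (49 / 151) × 100
≈ 32.45%

32.45%


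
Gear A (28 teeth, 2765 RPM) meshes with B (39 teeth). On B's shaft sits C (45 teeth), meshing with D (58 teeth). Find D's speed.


Stage 1: RPM_B = RPM_A × t_A/t_B = 2765 × 28/39 = 77420/39 ≈ 1985.13
B and C share a shaft → RPM_C = RPM_B
Stage 2: RPM_D = RPM_C × t_C/t_D = RPM_A × (t_A×t_C)/(t_B×t_D)
Overall ratio = (28×45)/(39×58) = 1260/2262
RPM_D = 2765 × 1260/2262 = 3483900/2262
≈ 1540.19 RPM

1540.19 RPM


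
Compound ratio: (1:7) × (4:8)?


Compound ratio = (1×4) : (7×8)
= 4:56
GCD = 4
= 1:14

1:14


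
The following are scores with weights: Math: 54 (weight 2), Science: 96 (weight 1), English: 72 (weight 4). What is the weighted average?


Numerator = 54×2 + 96×1 + 72×4
= 108 + 96 + 288
= 492
Total weight = 7
Weighted avg = 492/7
= 70.29

70.29


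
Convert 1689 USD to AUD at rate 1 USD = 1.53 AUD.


Amount × rate = 1689 × 1.53
= 2584.17 AUD

2584.17 AUD


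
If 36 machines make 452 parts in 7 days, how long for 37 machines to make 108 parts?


Days ∝ work / workers, so d₂ = d₁ × (m₁/m₂) × (w₂/w₁)
Workers factor (inverse): 36/37 ≈ 0.9730
Work factor (direct): 108/452 ≈ 0.2389
d₂ = 7 × 36/37 × 108/452 = (7 × 36 × 108) / (37 × 452) = 27216/16724
≈ 1.63 days

1.63 days


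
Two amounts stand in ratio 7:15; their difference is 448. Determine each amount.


Let A = 7k, B = 15k.
15k - 7k = 448
8k = 448 → k = 448/8 = 56
A = 7×56 = 392, B = 15×56 = 840
= A = 392, B = 840

A = 392, B = 840


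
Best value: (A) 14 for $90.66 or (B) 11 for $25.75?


Deal A: $90.66/14 = $6.4757/unit
Deal B: $25.75/11 = $2.3409/unit
B is cheaper per unit
= Deal B

Deal B


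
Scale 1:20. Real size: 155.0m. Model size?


Model size = real / scale
= 155.0 / 20
= 7.7500 m

7.7500 m


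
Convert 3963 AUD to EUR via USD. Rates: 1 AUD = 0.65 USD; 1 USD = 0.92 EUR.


Step 1: 3963 AUD × 0.65 = 2575.95 USD
Step 2: 2575.95 USD × 0.92 = 2369.87 EUR
Implied rate AUD→EUR = 0.65 × 0.92 = 0.5980
= 2369.87 EUR

2369.87 EUR


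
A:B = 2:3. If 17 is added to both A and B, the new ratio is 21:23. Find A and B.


Let A = 2k, B = 3k.
(2k + 17) / (3k + 17) = 21/23
Cross-multiply: 23(2k + 17) = 21(3k + 17)
46k + 391 = 63k + 357
46k - 63k = 357 - 391
-17k = -34
k = -34/-17 = 2
A = 2×2 = 4, B = 3×2 = 6
= A = 4, B = 6

A = 4, B = 6


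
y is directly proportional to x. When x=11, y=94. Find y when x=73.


Direct proportion: y/x = constant
k = 94/11 ≈ 8.5455
y₂ = k × 73 = 94 × 73 / 11 = 6862/11
≈ 623.82

623.82


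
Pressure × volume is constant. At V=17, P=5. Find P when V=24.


Inverse proportion: x × y = constant
k = 17 × 5 = 85
y₂ = k / 24 = 85 / 24
= 3.54

3.54


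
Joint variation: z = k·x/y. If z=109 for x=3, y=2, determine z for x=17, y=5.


z = k·x/y
Solve for k using the known point: k = z·y/x = 109×2/3 = 218/3 ≈ 72.6667
Now evaluate at x=17, y=5:
z = k × 17 / 5 = (218 × 17) / (3 × 5) = 3706/15
≈ 247.0667

247.0667


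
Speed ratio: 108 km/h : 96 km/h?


Ratio = 108:96
GCD = 12
Simplified = 9:8
Time ratio (same distance) = 8:9
Speed ratio = 9:8

9:8


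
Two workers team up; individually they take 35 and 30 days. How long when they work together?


Rate of A = 1/35 per day
Rate of B = 1/30 per day
Combined rate = 1/35 + 1/30 = 65/1050 ≈ 0.0619 per day
Days = 1 / combined rate = 1050/65
≈ 16.15 days

16.15 days


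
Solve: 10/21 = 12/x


Cross multiply: 10 × x = 21 × 12
10x = 252
x = 252 / 10
= 25.20

25.20


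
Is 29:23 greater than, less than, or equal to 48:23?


29/23 = 1.2609
48/23 = 2.0870
1.2609 < 2.0870, so 29:23 is less
= less than

less than


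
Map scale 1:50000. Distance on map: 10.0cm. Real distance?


Real distance = map distance × scale
= 10.0cm × 50000
= 500000 cm = 5000.0 m
= 5.000 km

5.000 km


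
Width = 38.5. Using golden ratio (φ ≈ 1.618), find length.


φ = (1 + √5) / 2 ≈ 1.618
Length = width × φ = 38.5 × 1.618 = 62.293
≈ 62.29

62.29


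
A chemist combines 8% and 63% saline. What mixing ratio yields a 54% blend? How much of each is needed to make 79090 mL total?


Let x parts of 8% mix with y parts of 63%.
8x + 63y = 54(x + y)
8x + 63y = 54x + 54y
x(8 - 54) = y(54 - 63)
x/y = (63 - 54)/(54 - 8) = 9/46
Simplify: 9:46
Total parts = 55; one part = 79090/55 = 1438.00 mL
8% solution: 9×1438.00 = 12942.00 mL
63% solution: 46×1438.00 = 66148.00 mL
= ratio 9:46; 12942.00 mL and 66148.00 mL

ratio 9:46; 12942.00 mL and 66148.00 mL


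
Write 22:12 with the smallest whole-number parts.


GCD(22, 12) = 2
22/2 : 12/2
= 11:6

11:6


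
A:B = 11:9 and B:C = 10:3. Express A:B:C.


Match B: multiply A:B by 10 → 110:90
Multiply B:C by 9 → 90:27
Combined: 110:90:27
GCD = 1
= 110:90:27

110:90:27


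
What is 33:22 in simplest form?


GCD(33, 22) = 11
33/11 : 22/11
= 3:2

3:2


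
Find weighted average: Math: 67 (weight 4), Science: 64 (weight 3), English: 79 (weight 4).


Numerator = 67×4 + 64×3 + 79×4
= 268 + 192 + 316
= 776
Total weight = 11
Weighted avg = 776/11
= 70.55

70.55


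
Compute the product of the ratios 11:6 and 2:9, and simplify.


Compound ratio = (11×2) : (6×9)
= 22:54
GCD = 2
= 11:27

11:27


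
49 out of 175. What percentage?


Percentage = (part / whole) × 100
= (49 / 175) × 100
= 28.00%

28.00%


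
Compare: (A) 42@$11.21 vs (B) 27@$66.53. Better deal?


Deal A: $11.21/42 = $0.2669/unit
Deal B: $66.53/27 = $2.4641/unit
A is cheaper per unit
= Deal A

Deal A


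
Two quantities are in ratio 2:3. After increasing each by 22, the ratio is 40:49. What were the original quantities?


Let A = 2k, B = 3k.
(2k + 22) / (3k + 22) = 40/49
Cross-multiply: 49(2k + 22) = 40(3k + 22)
98k + 1078 = 120k + 880
98k - 120k = 880 - 1078
-22k = -198
k = -198/-22 = 9
A = 2×9 = 18, B = 3×9 = 27
= A = 18, B = 27

A = 18, B = 27


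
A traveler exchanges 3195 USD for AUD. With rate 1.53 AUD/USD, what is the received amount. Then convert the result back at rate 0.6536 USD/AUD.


Amount × rate = 3195 × 1.53 = 4888.35 AUD
Round-trip: 4888.35 × 0.6536 = 3195.03 USD
= 4888.35 AUD, then 3195.03 USD

4888.35 AUD, then 3195.03 USD


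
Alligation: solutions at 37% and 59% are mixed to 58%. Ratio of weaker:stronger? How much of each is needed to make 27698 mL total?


Let x parts of 37% mix with y parts of 59%.
37x + 59y = 58(x + y)
37x + 59y = 58x + 58y
x(37 - 58) = y(58 - 59)
x/y = (59 - 58)/(58 - 37) = 1/21
Simplify: 1:21
Total parts = 22; one part = 27698/22 = 1259.00 mL
37% solution: 1×1259.00 = 1259.00 mL
59% solution: 21×1259.00 = 26439.00 mL
= ratio 1:21; 1259.00 mL and 26439.00 mL

ratio 1:21; 1259.00 mL and 26439.00 mL


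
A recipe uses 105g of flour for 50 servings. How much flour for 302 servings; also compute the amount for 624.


Direct proportion: y/x = constant
k = 105/50 = 2.1000
y at x=302: k × 302 = 105 × 302 / 50 = 31710/50 = 634.20
y at x=624: k × 624 = 105 × 624 / 50 = 65520/50 = 1310.40
= 634.20 and 1310.40

634.20 and 1310.40


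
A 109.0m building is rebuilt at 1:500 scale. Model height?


Model size = real / scale
= 109.0 / 500
= 0.2180 m

0.2180 m


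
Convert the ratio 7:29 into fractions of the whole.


Total parts = 7 + 29 = 36
First part: 7/36 = 7/36
Second part: 29/36 = 29/36
= 7/36 and 29/36

7/36 and 29/36


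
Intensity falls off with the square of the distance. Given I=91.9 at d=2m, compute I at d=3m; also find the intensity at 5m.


I₁d₁² = I₂d₂²
I at 3m = 91.9 × (2/3)² = 91.9 × 4/9 = 367.6/9 ≈ 40.8444
I at 5m = 91.9 × (2/5)² = 91.9 × 4/25 = 367.6/25 = 14.7040
= 40.8444 and 14.7040

40.8444 and 14.7040


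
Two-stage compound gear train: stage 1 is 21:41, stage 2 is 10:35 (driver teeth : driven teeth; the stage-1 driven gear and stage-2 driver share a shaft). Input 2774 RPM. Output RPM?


Stage 1: RPM_B = RPM_A × t_A/t_B = 2774 × 21/41 = 58254/41 ≈ 1420.83
B and C share a shaft → RPM_C = RPM_B
Stage 2: RPM_D = RPM_C × t_C/t_D = RPM_A × (t_A×t_C)/(t_B×t_D)
Overall ratio = (21×10)/(41×35) = 210/1435
RPM_D = 2774 × 210/1435 = 582540/1435
≈ 405.95 RPM

405.95 RPM


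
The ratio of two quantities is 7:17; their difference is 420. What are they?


Let A = 7k, B = 17k.
17k - 7k = 420
10k = 420 → k = 420/10 = 42
A = 7×42 = 294, B = 17×42 = 714
= A = 294, B = 714

A = 294, B = 714


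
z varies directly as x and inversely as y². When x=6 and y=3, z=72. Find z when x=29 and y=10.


z = k·x/y²
Solve for k using the known point: k = z·y²/x = 72×9/6 = 648/6 = 108.0000
Now evaluate at x=29, y=10:
z = k × 29 / 100 = (648 × 29) / (6 × 100) = 18792/600
= 31.3200

31.3200


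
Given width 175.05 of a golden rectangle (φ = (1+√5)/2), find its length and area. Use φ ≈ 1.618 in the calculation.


φ = (1 + √5) / 2 ≈ 1.618
Length = width × φ = 175.05 × 1.618 = 283.2309
≈ 283.23
Area = width × length = 175.05 × 283.2309 = 49579.569045 ≈ 49579.57
= Length: 283.23, Area: 49579.57

Length: 283.23, Area: 49579.57


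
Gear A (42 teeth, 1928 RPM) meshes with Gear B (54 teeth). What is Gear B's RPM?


Gear ratio = 42:54 = 7:9
RPM_B = RPM_A × (teeth_A / teeth_B)
= 1928 × (42/54)
= 1499.6 RPM

1499.6 RPM


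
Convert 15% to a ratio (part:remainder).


15% means 15 parts out of 100; remainder = 85
Part : remainder = 15:85
GCD = 5
= 3:17

3:17


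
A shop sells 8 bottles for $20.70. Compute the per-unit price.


Unit rate = total / quantity
= 20.70 / 8
= $2.59 per unit

$2.59 per unit


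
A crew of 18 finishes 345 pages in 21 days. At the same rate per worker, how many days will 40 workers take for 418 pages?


Days ∝ work / workers, so d₂ = d₁ × (m₁/m₂) × (w₂/w₁)
Workers factor (inverse): 18/40 = 0.4500
Work factor (direct): 418/345 ≈ 1.2116
d₂ = 21 × 18/40 × 418/345 = (21 × 18 × 418) / (40 × 345) = 158004/13800
≈ 11.45 days

11.45 days


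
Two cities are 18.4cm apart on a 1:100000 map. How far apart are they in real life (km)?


Real distance = map distance × scale
= 18.4cm × 100000
= 1840000 cm = 18400.0 m
= 18.400 km

18.400 km


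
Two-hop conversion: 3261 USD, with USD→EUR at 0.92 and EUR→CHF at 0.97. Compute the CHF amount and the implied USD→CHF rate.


Step 1: 3261 USD × 0.92 = 3000.12 EUR
Step 2: 3000.12 EUR × 0.97 = 2910.12 CHF
Implied rate USD→CHF = 0.92 × 0.97 = 0.8924
= 2910.12 CHF; implied rate 0.8924 CHF/USD

2910.12 CHF; implied rate 0.8924 CHF/USD


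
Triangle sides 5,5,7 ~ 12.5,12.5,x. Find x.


Scale factor = 12.5/5 = 2.5
Missing side = 7 × 2.5
= 17.5

17.5


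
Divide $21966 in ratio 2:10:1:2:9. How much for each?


Total parts = 2 + 10 + 1 + 2 + 9 = 24
Part 1: 21966 × 2/24 = 1830.50
Part 2: 21966 × 10/24 = 9152.50
Part 3: 21966 × 1/24 = 915.25
Part 4: 21966 × 2/24 = 1830.50
Part 5: 21966 × 9/24 = 8237.25
= Part 1: $1830.50, Part 2: $9152.50, Part 3: $915.25, Part 4: $1830.50, Part 5: $8237.25

Part 1: $1830.50, Part 2: $9152.50, Part 3: $915.25, Part 4: $1830.50, Part 5: $8237.25


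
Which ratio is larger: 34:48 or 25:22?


34/48 = 0.7083
25/22 = 1.1364
0.7083 < 1.1364, so 34:48 is less
= 25:22

25:22


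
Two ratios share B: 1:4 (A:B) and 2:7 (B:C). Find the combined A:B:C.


Match B: multiply A:B by 2 → 2:8
Multiply B:C by 4 → 8:28
Combined: 2:8:28
GCD = 2
= 1:4:14

1:4:14


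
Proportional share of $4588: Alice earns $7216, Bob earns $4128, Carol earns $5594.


Total income = 7216 + 4128 + 5594 = $16938
Alice: $4588 × 7216/16938 = $1954.60
Bob: $4588 × 4128/16938 = $1118.15
Carol: $4588 × 5594/16938 = $1515.25
= Alice: $1954.60, Bob: $1118.15, Carol: $1515.25

Alice: $1954.60, Bob: $1118.15, Carol: $1515.25


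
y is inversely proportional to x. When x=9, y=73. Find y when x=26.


Inverse proportion: x × y = constant
k = 9 × 73 = 657
y₂ = k / 26 = 657 / 26
= 25.27

25.27


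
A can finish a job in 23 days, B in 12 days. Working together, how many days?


Rate of A = 1/23 per day
Rate of B = 1/12 per day
Combined rate = 1/23 + 1/12 = 35/276 ≈ 0.1268 per day
Days = 1 / combined rate = 276/35
≈ 7.89 days

7.89 days


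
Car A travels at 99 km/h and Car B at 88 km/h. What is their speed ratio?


Ratio = 99:88
GCD = 11
Simplified = 9:8
Time ratio (same distance) = 8:9
Speed ratio = 9:8

9:8


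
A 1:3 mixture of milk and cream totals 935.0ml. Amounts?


Total parts = 1 + 3 = 4
milk: 935.0 × 1/4 = 233.8ml
cream: 935.0 × 3/4 = 701.3ml
= 233.8ml and 701.3ml

233.8ml and 701.3ml


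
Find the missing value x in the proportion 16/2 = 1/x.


Cross multiply: 16 × x = 2 × 1
16x = 2
x = 2 / 16
= 0.13

0.13


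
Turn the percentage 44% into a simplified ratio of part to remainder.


44% means 44 parts out of 100; remainder = 56
Part : remainder = 44:56
GCD = 4
= 11:14

11:14


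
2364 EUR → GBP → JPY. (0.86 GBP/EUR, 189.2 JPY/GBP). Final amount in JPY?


Step 1: 2364 EUR × 0.86 = 2033.04 GBP
Step 2: 2033.04 GBP × 189.2 = 384651.17 JPY
Implied rate EUR→JPY = 0.86 × 189.2 = 162.7120
= 384651.17 JPY

384651.17 JPY


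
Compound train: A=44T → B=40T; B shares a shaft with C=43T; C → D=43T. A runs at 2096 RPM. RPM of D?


Stage 1: RPM_B = RPM_A × t_A/t_B = 2096 × 44/40 = 92224/40 = 2305.60
B and C share a shaft → RPM_C = RPM_B
Stage 2: RPM_D = RPM_C × t_C/t_D = RPM_A × (t_A×t_C)/(t_B×t_D)
Overall ratio = (44×43)/(40×43) = 1892/1720
RPM_D = 2096 × 1892/1720 = 3965632/1720
= 2305.60 RPM

2305.60 RPM


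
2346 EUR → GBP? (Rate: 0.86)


Amount × rate = 2346 × 0.86
= 2017.56 GBP

2017.56 GBP


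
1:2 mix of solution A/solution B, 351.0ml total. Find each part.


Total parts = 1 + 2 = 3
solution A: 351.0 × 1/3 = 117.0ml
solution B: 351.0 × 2/3 = 234.0ml
= 117.0ml and 234.0ml

117.0ml and 234.0ml


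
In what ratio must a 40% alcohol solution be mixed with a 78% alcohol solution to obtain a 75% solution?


Let x parts of 40% mix with y parts of 78%.
40x + 78y = 75(x + y)
40x + 78y = 75x + 75y
x(40 - 75) = y(75 - 78)
x/y = (78 - 75)/(75 - 40) = 3/35
Simplify: 3:35
= 3:35

3:35


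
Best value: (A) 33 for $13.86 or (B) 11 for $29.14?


Deal A: $13.86/33 = $0.4200/unit
Deal B: $29.14/11 = $2.6491/unit
A is cheaper per unit
= Deal A

Deal A


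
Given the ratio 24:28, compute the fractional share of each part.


Total parts = 24 + 28 = 52
First part: 24/52 = 6/13
Second part: 28/52 = 7/13
= 6/13 and 7/13

6/13 and 7/13


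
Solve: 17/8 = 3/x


Cross multiply: 17 × x = 8 × 3
17x = 24
x = 24 / 17
= 1.41

1.41


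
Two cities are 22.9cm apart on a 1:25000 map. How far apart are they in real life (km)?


Real distance = map distance × scale
= 22.9cm × 25000
= 572500 cm = 5725.0 m
= 5.725 km

5.725 km


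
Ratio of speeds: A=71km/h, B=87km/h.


Ratio = 71:87
GCD = 1
Simplified = 71:87
Time ratio (same distance) = 87:71
Speed ratio = 71:87

71:87


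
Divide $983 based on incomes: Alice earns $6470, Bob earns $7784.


Total income = 6470 + 7784 = $14254
Alice: $983 × 6470/14254 = $446.19
Bob: $983 × 7784/14254 = $536.81
= Alice: $446.19, Bob: $536.81

Alice: $446.19, Bob: $536.81


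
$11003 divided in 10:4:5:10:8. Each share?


Total parts = 10 + 4 + 5 + 10 + 8 = 37
Part 1: 11003 × 10/37 = 2973.78
Part 2: 11003 × 4/37 = 1189.51
Part 3: 11003 × 5/37 = 1486.89
Part 4: 11003 × 10/37 = 2973.78
Part 5: 11003 × 8/37 = 2379.03
= Part 1: $2973.78, Part 2: $1189.51, Part 3: $1486.89, Part 4: $2973.78, Part 5: $2379.03

Part 1: $2973.78, Part 2: $1189.51, Part 3: $1486.89, Part 4: $2973.78, Part 5: $2379.03


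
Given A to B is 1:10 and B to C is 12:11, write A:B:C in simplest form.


Match B: multiply A:B by 12 → 12:120
Multiply B:C by 10 → 120:110
Combined: 12:120:110
GCD = 2
= 6:60:55

6:60:55


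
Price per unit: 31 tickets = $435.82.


Unit rate = total / quantity
= 435.82 / 31
= $14.06 per unit

$14.06 per unit


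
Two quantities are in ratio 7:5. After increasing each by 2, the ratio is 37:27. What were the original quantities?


Let A = 7k, B = 5k.
(7k + 2) / (5k + 2) = 37/27
Cross-multiply: 27(7k + 2) = 37(5k + 2)
189k + 54 = 185k + 74
189k - 185k = 74 - 54
4k = 20
k = 20/4 = 5
A = 7×5 = 35, B = 5×5 = 25
= A = 35, B = 25

A = 35, B = 25


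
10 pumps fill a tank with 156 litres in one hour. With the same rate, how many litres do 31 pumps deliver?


Direct proportion: y/x = constant
k = 156/10 = 15.6000
y₂ = k × 31 = 156 × 31 / 10 = 4836/10
= 483.60

483.60
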